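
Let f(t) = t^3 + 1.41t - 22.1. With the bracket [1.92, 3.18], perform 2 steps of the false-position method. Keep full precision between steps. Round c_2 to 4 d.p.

f(1.920000) = -12.314912, f(3.180000) = 14.541232
step 1: c = 2.497774, f(c) = -2.994833 < 0 → new bracket [2.497774, 3.180000]
step 2: c = 2.614286, f(c) = -0.546548 < 0 → new bracket [2.614286, 3.180000]

2.6143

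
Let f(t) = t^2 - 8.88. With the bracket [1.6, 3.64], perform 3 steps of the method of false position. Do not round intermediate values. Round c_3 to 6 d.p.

2.978153

f(1.600000) = -6.320000, f(3.640000) = 4.369600
step 1: c = 2.806107, f(c) = -1.005764 < 0 → new bracket [2.806107, 3.640000]
step 2: c = 2.962133, f(c) = -0.105765 < 0 → new bracket [2.962133, 3.640000]
step 3: c = 2.978153, f(c) = -0.010603 < 0 → new bracket [2.978153, 3.640000]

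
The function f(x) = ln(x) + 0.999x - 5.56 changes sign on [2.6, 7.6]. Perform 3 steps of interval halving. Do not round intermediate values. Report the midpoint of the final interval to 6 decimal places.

4.162500

f(2.600000) = -2.007089, f(7.600000) = 4.060548 (opposite signs)
step 1: m = 5.100000, f(m) = 1.164141 > 0 → root in [2.600000, 5.100000]
step 2: m = 3.850000, f(m) = -0.365777 < 0 → root in [3.850000, 5.100000]
step 3: m = 4.475000, f(m) = 0.409031 > 0 → root in [3.850000, 4.475000]
Midpoint of [3.850000, 4.475000] = 4.162500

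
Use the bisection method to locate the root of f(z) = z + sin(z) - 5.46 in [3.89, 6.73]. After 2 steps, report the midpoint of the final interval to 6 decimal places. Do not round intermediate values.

5.665000

f(3.890000) = -2.250473, f(6.730000) = 1.702095 (opposite signs)
step 1: m = 5.310000, f(m) = -0.976682 < 0 → root in [5.310000, 6.730000]
step 2: m = 6.020000, f(m) = 0.299843 > 0 → root in [5.310000, 6.020000]
Midpoint of [5.310000, 6.020000] = 5.665000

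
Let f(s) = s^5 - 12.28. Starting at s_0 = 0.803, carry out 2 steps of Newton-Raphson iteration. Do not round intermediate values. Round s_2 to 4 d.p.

5.2408

Newton update: s ← s − f(s)/f'(s).
f'(s) = 5s^4
s_0 = 0.803000: f = -11.946130, f' = 2.078893 → s_1 = 0.803000 - (-11.946130)/(2.078893) = 6.549389
s_1 = 6.549389: f = 12038.190864, f' = 9199.690523 → s_2 = 6.549389 - (12038.190864)/(9199.690523) = 5.240846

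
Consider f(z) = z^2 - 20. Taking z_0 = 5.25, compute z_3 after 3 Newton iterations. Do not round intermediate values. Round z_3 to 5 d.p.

4.47214

f'(z) = 2z
z_0 = 5.250000: f = 7.562500, f' = 10.500000 → z_1 = 5.250000 - (7.562500)/(10.500000) = 4.529762
z_1 = 4.529762: f = 0.518743, f' = 9.059524 → z_2 = 4.529762 - (0.518743)/(9.059524) = 4.472503
z_2 = 4.472503: f = 0.003279, f' = 8.945005 → z_3 = 4.472503 - (0.003279)/(8.945005) = 4.472136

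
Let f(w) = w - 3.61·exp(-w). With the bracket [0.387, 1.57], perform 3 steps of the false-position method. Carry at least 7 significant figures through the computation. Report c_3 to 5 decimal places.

False-position update: c = (a·f(b) − b·f(a))/(f(b) − f(a)); replace the endpoint whose sign matches f(c).
f(0.387000) = -2.064519, f(1.570000) = 0.818957
step 1: c = 1.234008, f(c) = 0.183052 > 0 → new bracket [0.387000, 1.234008]
step 2: c = 1.165024, f(c) = 0.039010 > 0 → new bracket [0.387000, 1.165024]
step 3: c = 1.150595, f(c) = 0.008217 > 0 → new bracket [0.387000, 1.150595]

1.15060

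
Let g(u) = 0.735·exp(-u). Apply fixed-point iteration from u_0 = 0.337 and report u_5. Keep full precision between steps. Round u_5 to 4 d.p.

u_1 = g(0.337000) = 0.524723
u_2 = g(0.524723) = 0.434914
u_3 = g(0.434914) = 0.475781
u_4 = g(0.475781) = 0.456729
u_5 = g(0.456729) = 0.465514

0.4655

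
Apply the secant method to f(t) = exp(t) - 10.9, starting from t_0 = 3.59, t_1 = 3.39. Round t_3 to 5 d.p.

2.55957

f(t_0) = 25.334076, f(t_1) = 18.765952
t_2 = 3.390000 - (18.765952)·(3.390000 - 3.590000)/(18.765952 - (25.334076)) = 2.818575; f(t_2) = 5.852960
t_3 = 2.818575 - (5.852960)·(2.818575 - 3.390000)/(5.852960 - (18.765952)) = 2.559570; f(t_3) = 2.030257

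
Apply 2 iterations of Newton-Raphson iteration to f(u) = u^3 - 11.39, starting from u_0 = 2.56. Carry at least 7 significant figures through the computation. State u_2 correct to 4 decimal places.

Newton update: u ← u − f(u)/f'(u).
f'(u) = 3u^2
u_0 = 2.560000: f = 5.387216, f' = 19.660800 → u_1 = 2.560000 - (5.387216)/(19.660800) = 2.285992
u_1 = 2.285992: f = 0.556045, f' = 15.677279 → u_2 = 2.285992 - (0.556045)/(15.677279) = 2.250524

2.2505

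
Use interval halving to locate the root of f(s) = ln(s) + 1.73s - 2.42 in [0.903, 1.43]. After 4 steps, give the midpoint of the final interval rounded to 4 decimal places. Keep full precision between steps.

f(0.903000) = -0.959843, f(1.430000) = 0.411574 (opposite signs)
step 1: m = 1.166500, f(m) = -0.247947 < 0 → root in [1.166500, 1.430000]
step 2: m = 1.298250, f(m) = 0.086990 > 0 → root in [1.166500, 1.298250]
step 3: m = 1.232375, f(m) = -0.079048 < 0 → root in [1.232375, 1.298250]
step 4: m = 1.265312, f(m) = 0.004310 > 0 → root in [1.232375, 1.265312]
Midpoint of [1.232375, 1.265312] = 1.248844

1.2488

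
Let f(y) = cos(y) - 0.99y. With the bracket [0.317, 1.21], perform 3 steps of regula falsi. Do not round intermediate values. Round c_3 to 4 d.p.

0.7432

f(0.317000) = 0.636345, f(1.210000) = -0.844881
step 1: c = 0.700639, f(c) = 0.070798 > 0 → new bracket [0.700639, 1.210000]
step 2: c = 0.740021, f(c) = 0.005833 > 0 → new bracket [0.740021, 1.210000]
step 3: c = 0.743244, f(c) = 0.000466 > 0 → new bracket [0.743244, 1.210000]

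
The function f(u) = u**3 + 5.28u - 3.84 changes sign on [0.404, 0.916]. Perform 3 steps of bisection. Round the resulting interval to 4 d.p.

f(0.404000) = -1.640941, f(0.916000) = 1.765055 (opposite signs)
step 1: m = 0.660000, f(m) = -0.067704 < 0 → root in [0.660000, 0.916000]
step 2: m = 0.788000, f(m) = 0.809944 > 0 → root in [0.660000, 0.788000]
step 3: m = 0.724000, f(m) = 0.362223 > 0 → root in [0.660000, 0.724000]

[0.6600, 0.7240]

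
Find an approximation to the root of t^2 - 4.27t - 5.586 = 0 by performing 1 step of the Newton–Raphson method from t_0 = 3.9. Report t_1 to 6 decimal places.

f'(t) = 2t - 4.27
t_0 = 3.900000: f = -7.029000, f' = 3.530000 → t_1 = 3.900000 - (-7.029000)/(3.530000) = 5.891218

5.891218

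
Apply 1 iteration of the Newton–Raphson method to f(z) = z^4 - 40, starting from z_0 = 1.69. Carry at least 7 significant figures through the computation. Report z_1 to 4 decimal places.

f'(z) = 4z^3
z_0 = 1.690000: f = -31.842693, f' = 19.307236 → z_1 = 1.690000 - (-31.842693)/(19.307236) = 3.339262

3.3393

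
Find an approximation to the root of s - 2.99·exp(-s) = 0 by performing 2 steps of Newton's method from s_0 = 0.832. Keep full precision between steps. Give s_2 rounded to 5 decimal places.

1.04816

f'(s) = 1 + 2.99·exp(-s)
s_0 = 0.832000: f = -0.469182, f' = 2.301182 → s_1 = 0.832000 - (-0.469182)/(2.301182) = 1.035888
s_1 = 1.035888: f = -0.025297, f' = 2.061185 → s_2 = 1.035888 - (-0.025297)/(2.061185) = 1.048161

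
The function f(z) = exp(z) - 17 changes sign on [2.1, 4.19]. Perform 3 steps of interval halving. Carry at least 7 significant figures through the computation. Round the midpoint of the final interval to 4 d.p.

f(2.100000) = -8.833830, f(4.190000) = 49.022791 (opposite signs)
step 1: m = 3.145000, f(m) = 6.219675 > 0 → root in [2.100000, 3.145000]
step 2: m = 2.622500, f(m) = -3.229894 < 0 → root in [2.622500, 3.145000]
step 3: m = 2.883750, f(m) = 0.881202 > 0 → root in [2.622500, 2.883750]
Midpoint of [2.622500, 2.883750] = 2.753125

2.7531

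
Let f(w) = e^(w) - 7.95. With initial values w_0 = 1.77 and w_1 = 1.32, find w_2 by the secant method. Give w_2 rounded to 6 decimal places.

f(w_0) = -2.079147, f(w_1) = -4.206579
w_2 = 1.320000 - (-4.206579)·(1.320000 - 1.770000)/(-4.206579 - (-2.079147)) = 2.209787; f(w_2) = 1.163771

2.209787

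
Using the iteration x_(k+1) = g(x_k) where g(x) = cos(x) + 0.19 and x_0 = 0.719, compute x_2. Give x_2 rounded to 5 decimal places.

x_1 = g(0.719000) = 0.942465
x_2 = g(0.942465) = 0.777796

0.77780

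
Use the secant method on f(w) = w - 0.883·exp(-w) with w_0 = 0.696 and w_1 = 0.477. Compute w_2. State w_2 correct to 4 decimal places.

0.5246

f(w_0) = 0.255758, f(w_1) = -0.071027
w_2 = 0.477000 - (-0.071027)·(0.477000 - 0.696000)/(-0.071027 - (0.255758)) = 0.524600; f(w_2) = 0.002048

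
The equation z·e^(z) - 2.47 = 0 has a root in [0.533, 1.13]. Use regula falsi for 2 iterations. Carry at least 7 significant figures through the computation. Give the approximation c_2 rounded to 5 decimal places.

f(0.533000) = -1.561748, f(1.130000) = 1.028092
step 1: c = 0.893008, f(c) = -0.288858 < 0 → new bracket [0.893008, 1.130000]
step 2: c = 0.944990, f(c) = -0.038743 < 0 → new bracket [0.944990, 1.130000]

0.94499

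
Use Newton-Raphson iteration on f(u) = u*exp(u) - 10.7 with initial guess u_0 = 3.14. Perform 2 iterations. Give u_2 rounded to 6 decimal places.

2.032746

f'(u) = (u+1)*exp(u)
u_0 = 3.140000: f = 61.846142, f' = 95.650009 → u_1 = 3.140000 - (61.846142)/(95.650009) = 2.493412
u_1 = 2.493412: f = 19.476520, f' = 42.279020 → u_2 = 2.493412 - (19.476520)/(42.279020) = 2.032746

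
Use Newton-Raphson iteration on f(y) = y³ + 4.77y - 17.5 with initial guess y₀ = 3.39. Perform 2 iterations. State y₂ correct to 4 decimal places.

2.0549

Newton update: y ← y − f(y)/f'(y).
f'(y) = 3y² + 4.77
y_0 = 3.390000: f = 37.628519, f' = 39.246300 → y_1 = 3.390000 - (37.628519)/(39.246300) = 2.431221
y_1 = 2.431221: f = 8.467477, f' = 22.502510 → y_2 = 2.431221 - (8.467477)/(22.502510) = 2.054931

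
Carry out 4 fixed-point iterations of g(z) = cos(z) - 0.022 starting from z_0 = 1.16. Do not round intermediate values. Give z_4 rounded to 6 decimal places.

z_1 = g(1.160000) = 0.377340
z_2 = g(0.377340) = 0.907648
z_3 = g(0.907648) = 0.593601
z_4 = g(0.593601) = 0.806932

0.806932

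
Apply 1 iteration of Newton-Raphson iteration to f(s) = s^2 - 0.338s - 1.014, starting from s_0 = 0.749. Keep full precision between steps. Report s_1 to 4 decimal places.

1.3578

f'(s) = 2s - 0.338
s_0 = 0.749000: f = -0.706161, f' = 1.160000 → s_1 = 0.749000 - (-0.706161)/(1.160000) = 1.357759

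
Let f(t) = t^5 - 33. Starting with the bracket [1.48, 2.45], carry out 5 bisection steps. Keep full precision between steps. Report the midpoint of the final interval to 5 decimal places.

2.01047

f(1.480000) = -25.899179, f(2.450000) = 55.273515 (opposite signs)
step 1: m = 1.965000, f(m) = -3.703700 < 0 → root in [1.965000, 2.450000]
step 2: m = 2.207500, f(m) = 19.420790 > 0 → root in [1.965000, 2.207500]
step 3: m = 2.086250, f(m) = 6.521348 > 0 → root in [1.965000, 2.086250]
step 4: m = 2.025625, f(m) = 1.103209 > 0 → root in [1.965000, 2.025625]
step 5: m = 1.995313, f(m) = -1.373246 < 0 → root in [1.995313, 2.025625]
Midpoint of [1.995313, 2.025625] = 2.010469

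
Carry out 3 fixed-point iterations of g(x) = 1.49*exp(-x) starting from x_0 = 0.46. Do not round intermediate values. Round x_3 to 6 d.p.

x_1 = g(0.460000) = 0.940613
x_2 = g(0.940613) = 0.581679
x_3 = g(0.581679) = 0.832849

0.832849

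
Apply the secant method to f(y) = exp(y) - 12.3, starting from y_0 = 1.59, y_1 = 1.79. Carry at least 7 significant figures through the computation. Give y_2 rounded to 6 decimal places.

2.952481

Secant update: y_(k+1) = y_k − f(y_k)·(y_k − y_(k-1))/(f(y_k) − f(y_(k-1))).
f(y_0) = -7.396251, f(y_1) = -6.310548
y_2 = 1.790000 - (-6.310548)·(1.790000 - 1.590000)/(-6.310548 - (-7.396251)) = 2.952481; f(y_2) = 6.853410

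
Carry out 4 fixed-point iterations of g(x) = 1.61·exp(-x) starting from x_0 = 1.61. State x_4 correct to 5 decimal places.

x_1 = g(1.610000) = 0.321819
x_2 = g(0.321819) = 1.166975
x_3 = g(1.166975) = 0.501205
x_4 = g(0.501205) = 0.975339

0.97534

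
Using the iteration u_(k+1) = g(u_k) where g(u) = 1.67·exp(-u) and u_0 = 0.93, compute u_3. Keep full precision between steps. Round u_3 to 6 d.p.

0.703798

u_1 = g(0.930000) = 0.658905
u_2 = g(0.658905) = 0.864088
u_3 = g(0.864088) = 0.703798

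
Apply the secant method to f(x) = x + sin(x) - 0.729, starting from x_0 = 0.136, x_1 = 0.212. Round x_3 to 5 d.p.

0.36862

f(x_0) = -0.457419, f(x_1) = -0.306584
x_2 = 0.212000 - (-0.306584)·(0.212000 - 0.136000)/(-0.306584 - (-0.457419)) = 0.366477; f(x_2) = -0.004195
x_3 = 0.366477 - (-0.004195)·(0.366477 - 0.212000)/(-0.004195 - (-0.306584)) = 0.368620; f(x_3) = -0.000052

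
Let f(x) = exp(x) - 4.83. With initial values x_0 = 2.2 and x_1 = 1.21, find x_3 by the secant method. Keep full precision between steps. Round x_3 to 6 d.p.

f(x_0) = 4.195013, f(x_1) = -1.476515
x_2 = 1.210000 - (-1.476515)·(1.210000 - 2.200000)/(-1.476515 - (4.195013)) = 1.467735; f(x_2) = -0.490606
x_3 = 1.467735 - (-0.490606)·(1.467735 - 1.210000)/(-0.490606 - (-1.476515)) = 1.595988; f(x_3) = 0.103201

1.595988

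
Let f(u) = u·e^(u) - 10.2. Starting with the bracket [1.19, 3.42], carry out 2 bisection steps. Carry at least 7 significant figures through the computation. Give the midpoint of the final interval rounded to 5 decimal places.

f(1.190000) = -6.288373, f(3.420000) = 94.347399 (opposite signs)
step 1: m = 2.305000, f(m) = 12.905731 > 0 → root in [1.190000, 2.305000]
step 2: m = 1.747500, f(m) = -0.168941 < 0 → root in [1.747500, 2.305000]
Midpoint of [1.747500, 2.305000] = 2.026250

2.02625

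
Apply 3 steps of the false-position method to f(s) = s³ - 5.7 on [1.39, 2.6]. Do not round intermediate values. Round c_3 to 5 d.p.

1.76740

False-position update: c = (a·f(b) − b·f(a))/(f(b) − f(a)); replace the endpoint whose sign matches f(c).
f(1.390000) = -3.014381, f(2.600000) = 11.876000
step 1: c = 1.634950, f(c) = -1.329677 < 0 → new bracket [1.634950, 2.600000]
step 2: c = 1.732121, f(c) = -0.503217 < 0 → new bracket [1.732121, 2.600000]
step 3: c = 1.767400, f(c) = -0.179165 < 0 → new bracket [1.767400, 2.600000]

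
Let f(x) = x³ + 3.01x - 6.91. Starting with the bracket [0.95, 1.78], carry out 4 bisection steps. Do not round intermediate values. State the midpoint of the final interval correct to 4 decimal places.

f(0.950000) = -3.193125, f(1.780000) = 4.087552 (opposite signs)
step 1: m = 1.365000, f(m) = -0.258048 < 0 → root in [1.365000, 1.780000]
step 2: m = 1.572500, f(m) = 1.711634 > 0 → root in [1.365000, 1.572500]
step 3: m = 1.468750, f(m) = 0.679364 > 0 → root in [1.365000, 1.468750]
step 4: m = 1.416875, f(m) = 0.199220 > 0 → root in [1.365000, 1.416875]
Midpoint of [1.365000, 1.416875] = 1.390938

1.3909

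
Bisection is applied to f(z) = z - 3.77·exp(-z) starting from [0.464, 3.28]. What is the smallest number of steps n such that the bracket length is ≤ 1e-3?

12

Initial width b − a = 3.28 − 0.464 = 2.816000.
After n steps the width is (b−a)/2^n; need (b−a)/2^n ≤ 1e-3.
So n ≥ log₂(2.816000/1e-3) = log₂(2816.0000) ≈ 11.4594.
Hence n = 12.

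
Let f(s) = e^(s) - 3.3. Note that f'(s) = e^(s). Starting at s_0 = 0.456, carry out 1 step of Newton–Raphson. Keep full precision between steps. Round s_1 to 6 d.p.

Newton update: s ← s − f(s)/f'(s).
s_0 = 0.456000: f = -1.722250, f' = 1.577750 → s_1 = 0.456000 - (-1.722250)/(1.577750) = 1.547586

1.547586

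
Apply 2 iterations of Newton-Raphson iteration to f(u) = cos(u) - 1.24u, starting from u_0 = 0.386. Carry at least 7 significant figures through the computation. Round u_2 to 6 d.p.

0.644692

Newton update: u ← u − f(u)/f'(u).
f'(u) = -sin(u) - 1.24
u_0 = 0.386000: f = 0.447782, f' = -1.616486 → u_1 = 0.386000 - (0.447782)/(-1.616486) = 0.663010
u_1 = 0.663010: f = -0.033989, f' = -1.855492 → u_2 = 0.663010 - (-0.033989)/(-1.855492) = 0.644692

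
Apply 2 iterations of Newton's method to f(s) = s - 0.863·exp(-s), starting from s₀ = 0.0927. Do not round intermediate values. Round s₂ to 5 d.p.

0.51522

Newton update: s ← s − f(s)/f'(s).
f'(s) = 1 + 0.863·exp(-s)
s_0 = 0.092700: f = -0.693896, f' = 1.786596 → s_1 = 0.092700 - (-0.693896)/(1.786596) = 0.481090
s_1 = 0.481090: f = -0.052338, f' = 1.533428 → s_2 = 0.481090 - (-0.052338)/(1.533428) = 0.515222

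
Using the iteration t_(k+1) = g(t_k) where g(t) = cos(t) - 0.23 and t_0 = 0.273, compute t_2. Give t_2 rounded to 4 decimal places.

0.5132

t_1 = g(0.273000) = 0.732966
t_2 = g(0.732966) = 0.513193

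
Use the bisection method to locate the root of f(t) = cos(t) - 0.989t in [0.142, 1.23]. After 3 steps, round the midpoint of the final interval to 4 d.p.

f(0.142000) = 0.849497, f(1.230000) = -0.882232 (opposite signs)
step 1: m = 0.686000, f(m) = 0.095332 > 0 → root in [0.686000, 1.230000]
step 2: m = 0.958000, f(m) = -0.372305 < 0 → root in [0.686000, 0.958000]
step 3: m = 0.822000, f(m) = -0.132200 < 0 → root in [0.686000, 0.822000]
Midpoint of [0.686000, 0.822000] = 0.754000

0.7540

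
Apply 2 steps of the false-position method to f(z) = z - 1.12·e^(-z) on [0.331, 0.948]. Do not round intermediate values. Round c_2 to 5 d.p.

0.61007

f(0.331000) = -0.473390, f(0.948000) = 0.513983
step 1: c = 0.626817, f(c) = 0.028412 > 0 → new bracket [0.331000, 0.626817]
step 2: c = 0.610068, f(c) = 0.001556 > 0 → new bracket [0.331000, 0.610068]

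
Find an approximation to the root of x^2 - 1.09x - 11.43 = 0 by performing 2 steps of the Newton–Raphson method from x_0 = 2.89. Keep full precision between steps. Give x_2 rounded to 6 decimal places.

3.977878

f'(x) = 2x - 1.09
x_0 = 2.890000: f = -6.228000, f' = 4.690000 → x_1 = 2.890000 - (-6.228000)/(4.690000) = 4.217932
x_1 = 4.217932: f = 1.763403, f' = 7.345864 → x_2 = 4.217932 - (1.763403)/(7.345864) = 3.977878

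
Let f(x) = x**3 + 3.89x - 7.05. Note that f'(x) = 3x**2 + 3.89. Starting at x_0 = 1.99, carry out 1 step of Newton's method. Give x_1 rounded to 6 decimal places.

1.446466

x_0 = 1.990000: f = 8.571699, f' = 15.770300 → x_1 = 1.990000 - (8.571699)/(15.770300) = 1.446466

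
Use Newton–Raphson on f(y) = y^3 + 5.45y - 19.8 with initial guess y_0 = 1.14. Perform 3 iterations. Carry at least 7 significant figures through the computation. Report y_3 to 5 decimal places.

2.05133

f'(y) = 3y^2 + 5.45
y_0 = 1.140000: f = -12.105456, f' = 9.348800 → y_1 = 1.140000 - (-12.105456)/(9.348800) = 2.434867
y_1 = 2.434867: f = 7.905331, f' = 23.235737 → y_2 = 2.434867 - (7.905331)/(23.235737) = 2.094644
y_2 = 2.094644: f = 0.806138, f' = 18.612606 → y_3 = 2.094644 - (0.806138)/(18.612606) = 2.051333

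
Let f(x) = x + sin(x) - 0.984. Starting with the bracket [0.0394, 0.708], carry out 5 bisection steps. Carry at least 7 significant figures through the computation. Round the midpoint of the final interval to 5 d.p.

f(0.039400) = -0.905210, f(0.708000) = 0.374316 (opposite signs)
step 1: m = 0.373700, f(m) = -0.245237 < 0 → root in [0.373700, 0.708000]
step 2: m = 0.540850, f(m) = 0.071715 > 0 → root in [0.373700, 0.540850]
step 3: m = 0.457275, f(m) = -0.085220 < 0 → root in [0.457275, 0.540850]
step 4: m = 0.499062, f(m) = -0.006335 < 0 → root in [0.499062, 0.540850]
step 5: m = 0.519956, f(m) = 0.032798 > 0 → root in [0.499062, 0.519956]
Midpoint of [0.499062, 0.519956] = 0.509509

0.50951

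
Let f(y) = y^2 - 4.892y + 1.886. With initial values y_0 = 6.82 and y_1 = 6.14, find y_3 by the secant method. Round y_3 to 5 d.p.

4.60099

f(y_0) = 15.034960, f(y_1) = 9.548720
y_2 = 6.140000 - (9.548720)·(6.140000 - 6.820000)/(9.548720 - (15.034960)) = 4.956470; f(y_2) = 2.205544
y_3 = 4.956470 - (2.205544)·(4.956470 - 6.140000)/(2.205544 - (9.548720)) = 4.600993; f(y_3) = 0.547081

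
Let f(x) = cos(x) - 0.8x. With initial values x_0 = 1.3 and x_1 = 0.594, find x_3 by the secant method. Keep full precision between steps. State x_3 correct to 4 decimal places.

0.8384

f(x_0) = -0.772501, f(x_1) = 0.353509
x_2 = 0.594000 - (0.353509)·(0.594000 - 1.300000)/(0.353509 - (-0.772501)) = 0.815647; f(x_2) = 0.032879
x_3 = 0.815647 - (0.032879)·(0.815647 - 0.594000)/(0.032879 - (0.353509)) = 0.838376; f(x_3) = -0.002030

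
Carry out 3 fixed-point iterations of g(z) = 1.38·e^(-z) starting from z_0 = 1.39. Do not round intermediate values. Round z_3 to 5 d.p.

0.51866

z_1 = g(1.390000) = 0.343724
z_2 = g(0.343724) = 0.978592
z_3 = g(0.978592) = 0.518659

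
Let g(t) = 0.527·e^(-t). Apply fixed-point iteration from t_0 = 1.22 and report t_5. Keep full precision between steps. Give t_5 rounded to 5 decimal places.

t_1 = g(1.220000) = 0.155586
t_2 = g(0.155586) = 0.451066
t_3 = g(0.451066) = 0.335672
t_4 = g(0.335672) = 0.376730
t_5 = g(0.376730) = 0.361575

0.36158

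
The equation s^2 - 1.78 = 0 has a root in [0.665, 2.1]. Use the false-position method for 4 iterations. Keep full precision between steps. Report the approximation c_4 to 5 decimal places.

1.33196

f(0.665000) = -1.337775, f(2.100000) = 2.630000
step 1: c = 1.148825, f(c) = -0.460202 < 0 → new bracket [1.148825, 2.100000]
step 2: c = 1.290476, f(c) = -0.114671 < 0 → new bracket [1.290476, 2.100000]
step 3: c = 1.324298, f(c) = -0.026235 < 0 → new bracket [1.324298, 2.100000]
step 4: c = 1.331959, f(c) = -0.005884 < 0 → new bracket [1.331959, 2.100000]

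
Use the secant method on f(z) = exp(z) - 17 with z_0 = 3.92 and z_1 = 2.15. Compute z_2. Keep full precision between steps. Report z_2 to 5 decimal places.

2.50620

f(z_0) = 33.400445, f(z_1) = -8.415142
z_2 = 2.150000 - (-8.415142)·(2.150000 - 3.920000)/(-8.415142 - (33.400445)) = 2.506202; f(z_2) = -4.741714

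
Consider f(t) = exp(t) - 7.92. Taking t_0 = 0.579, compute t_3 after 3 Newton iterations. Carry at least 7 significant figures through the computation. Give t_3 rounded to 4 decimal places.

2.4962

Newton update: t ← t − f(t)/f'(t).
f'(t) = exp(t)
t_0 = 0.579000: f = -6.135747, f' = 1.784253 → t_1 = 0.579000 - (-6.135747)/(1.784253) = 4.017832
t_1 = 4.017832: f = 47.660459, f' = 55.580459 → t_2 = 4.017832 - (47.660459)/(55.580459) = 3.160328
t_2 = 3.160328: f = 15.658324, f' = 23.578324 → t_3 = 3.160328 - (15.658324)/(23.578324) = 2.496230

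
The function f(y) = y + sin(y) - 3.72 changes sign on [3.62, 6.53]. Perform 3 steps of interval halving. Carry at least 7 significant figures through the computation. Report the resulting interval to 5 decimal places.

f(3.620000) = -0.560366, f(6.530000) = 3.054316 (opposite signs)
step 1: m = 5.075000, f(m) = 0.420026 > 0 → root in [3.620000, 5.075000]
step 2: m = 4.347500, f(m) = -0.306663 < 0 → root in [4.347500, 5.075000]
step 3: m = 4.711250, f(m) = -0.008749 < 0 → root in [4.711250, 5.075000]

[4.71125, 5.07500]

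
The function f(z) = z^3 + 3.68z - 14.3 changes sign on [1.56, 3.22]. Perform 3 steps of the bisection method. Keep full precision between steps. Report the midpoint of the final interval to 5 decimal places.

1.87125

f(1.560000) = -4.762784, f(3.220000) = 30.935848 (opposite signs)
step 1: m = 2.390000, f(m) = 8.147119 > 0 → root in [1.560000, 2.390000]
step 2: m = 1.975000, f(m) = 0.671734 > 0 → root in [1.560000, 1.975000]
step 3: m = 1.767500, f(m) = -2.273831 < 0 → root in [1.767500, 1.975000]
Midpoint of [1.767500, 1.975000] = 1.871250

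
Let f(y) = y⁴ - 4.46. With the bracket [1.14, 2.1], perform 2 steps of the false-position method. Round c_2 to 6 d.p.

1.372003

f(1.140000) = -2.771040, f(2.100000) = 14.988100
step 1: c = 1.289793, f(c) = -1.692547 < 0 → new bracket [1.289793, 2.100000]
step 2: c = 1.372003, f(c) = -0.916599 < 0 → new bracket [1.372003, 2.100000]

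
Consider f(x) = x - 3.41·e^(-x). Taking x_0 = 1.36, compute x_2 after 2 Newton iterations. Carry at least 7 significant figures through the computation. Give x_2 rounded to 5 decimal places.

1.11645

Newton update: x ← x − f(x)/f'(x).
f'(x) = 1 + 3.41·e^(-x)
x_0 = 1.360000: f = 0.484787, f' = 1.875213 → x_1 = 1.360000 - (0.484787)/(1.875213) = 1.101476
x_1 = 1.101476: f = -0.031939, f' = 2.133416 → x_2 = 1.101476 - (-0.031939)/(2.133416) = 1.116447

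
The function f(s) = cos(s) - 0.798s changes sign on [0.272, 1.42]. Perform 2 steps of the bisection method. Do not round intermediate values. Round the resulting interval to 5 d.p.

[0.55900, 0.84600]

f(0.272000) = 0.746180, f(1.420000) = -0.982935 (opposite signs)
step 1: m = 0.846000, f(m) = -0.012125 < 0 → root in [0.272000, 0.846000]
step 2: m = 0.559000, f(m) = 0.401704 > 0 → root in [0.559000, 0.846000]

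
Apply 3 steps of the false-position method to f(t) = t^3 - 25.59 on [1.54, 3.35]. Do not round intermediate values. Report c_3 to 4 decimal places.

2.9429

f(1.540000) = -21.937736, f(3.350000) = 12.005375
step 1: c = 2.709819, f(c) = -5.691473 < 0 → new bracket [2.709819, 3.350000]
step 2: c = 2.915707, f(c) = -0.802553 < 0 → new bracket [2.915707, 3.350000]
step 3: c = 2.942920, f(c) = -0.102012 < 0 → new bracket [2.942920, 3.350000]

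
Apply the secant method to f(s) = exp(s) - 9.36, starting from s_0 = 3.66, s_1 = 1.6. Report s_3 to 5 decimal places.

2.37595

f(s_0) = 29.501343, f(s_1) = -4.406968
s_2 = 1.600000 - (-4.406968)·(1.600000 - 3.660000)/(-4.406968 - (29.501343)) = 1.867732; f(s_2) = -2.886400
s_3 = 1.867732 - (-2.886400)·(1.867732 - 1.600000)/(-2.886400 - (-4.406968)) = 2.375952; f(s_3) = 1.401256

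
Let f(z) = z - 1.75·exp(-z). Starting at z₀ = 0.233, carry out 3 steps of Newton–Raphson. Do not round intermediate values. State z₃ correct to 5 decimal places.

Newton update: z ← z − f(z)/f'(z).
f'(z) = 1 + 1.75·exp(-z)
z_0 = 0.233000: f = -1.153269, f' = 2.386269 → z_1 = 0.233000 - (-1.153269)/(2.386269) = 0.716294
z_1 = 0.716294: f = -0.138686, f' = 1.854979 → z_2 = 0.716294 - (-0.138686)/(1.854979) = 0.791058
z_2 = 0.791058: f = -0.002331, f' = 1.793389 → z_3 = 0.791058 - (-0.002331)/(1.793389) = 0.792358

0.79236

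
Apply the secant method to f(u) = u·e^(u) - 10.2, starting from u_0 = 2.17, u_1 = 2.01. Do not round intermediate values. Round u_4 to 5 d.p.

f(u_0) = 8.805476, f(u_1) = 4.801268
u_2 = 2.010000 - (4.801268)·(2.010000 - 2.170000)/(4.801268 - (8.805476)) = 1.818151; f(u_2) = 1.000644
u_3 = 1.818151 - (1.000644)·(1.818151 - 2.010000)/(1.000644 - (4.801268)) = 1.767640; f(u_3) = 0.153099
u_4 = 1.767640 - (0.153099)·(1.767640 - 1.818151)/(0.153099 - (1.000644)) = 1.758516; f(u_4) = 0.006110

1.75852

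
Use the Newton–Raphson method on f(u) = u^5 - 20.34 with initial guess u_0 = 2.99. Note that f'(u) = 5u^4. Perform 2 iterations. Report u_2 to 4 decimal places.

2.0685

u_0 = 2.990000: f = 218.636910, f' = 399.626940 → u_1 = 2.990000 - (218.636910)/(399.626940) = 2.442897
u_1 = 2.442897: f = 66.661391, f' = 178.070084 → u_2 = 2.442897 - (66.661391)/(178.070084) = 2.068543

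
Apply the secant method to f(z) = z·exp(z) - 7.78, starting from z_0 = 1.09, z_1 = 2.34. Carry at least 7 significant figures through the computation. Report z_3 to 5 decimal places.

f(z_0) = -4.538041, f(z_1) = 16.512094
z_2 = 2.340000 - (16.512094)·(2.340000 - 1.090000)/(16.512094 - (-4.538041)) = 1.359478; f(z_2) = -2.485974
z_3 = 1.359478 - (-2.485974)·(1.359478 - 2.340000)/(-2.485974 - (16.512094)) = 1.487783; f(z_3) = -1.193180

1.48778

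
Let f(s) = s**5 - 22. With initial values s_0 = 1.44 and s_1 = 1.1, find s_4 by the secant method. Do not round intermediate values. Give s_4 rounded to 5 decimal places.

f(s_0) = -15.808264, f(s_1) = -20.389490
s_2 = 1.100000 - (-20.389490)·(1.100000 - 1.440000)/(-20.389490 - (-15.808264)) = 2.613225; f(s_2) = 99.866424
s_3 = 2.613225 - (99.866424)·(2.613225 - 1.100000)/(99.866424 - (-20.389490)) = 1.356569; f(s_3) = -17.405812
s_4 = 1.356569 - (-17.405812)·(1.356569 - 2.613225)/(-17.405812 - (99.866424)) = 1.543084; f(s_4) = -13.251202

1.54308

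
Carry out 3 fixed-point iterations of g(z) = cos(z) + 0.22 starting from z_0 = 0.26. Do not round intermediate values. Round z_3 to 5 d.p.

z_1 = g(0.260000) = 1.186390
z_2 = g(1.186390) = 0.595009
z_3 = g(0.595009) = 1.048144

1.04814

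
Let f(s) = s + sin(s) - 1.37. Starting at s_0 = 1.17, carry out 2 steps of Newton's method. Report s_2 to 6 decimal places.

0.713957

Newton update: s ← s − f(s)/f'(s).
f'(s) = 1 + cos(s)
s_0 = 1.170000: f = 0.720751, f' = 1.390152 → s_1 = 1.170000 - (0.720751)/(1.390152) = 0.651531
s_1 = 0.651531: f = -0.112065, f' = 1.795156 → s_2 = 0.651531 - (-0.112065)/(1.795156) = 0.713957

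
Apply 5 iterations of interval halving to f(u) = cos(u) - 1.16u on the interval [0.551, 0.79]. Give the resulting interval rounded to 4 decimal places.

f(0.551000) = 0.212841, f(0.790000) = -0.212555 (opposite signs)
step 1: m = 0.670500, f(m) = 0.005731 > 0 → root in [0.670500, 0.790000]
step 2: m = 0.730250, f(m) = -0.102082 < 0 → root in [0.670500, 0.730250]
step 3: m = 0.700375, f(m) = -0.047834 < 0 → root in [0.670500, 0.700375]
step 4: m = 0.685438, f(m) = -0.020965 < 0 → root in [0.670500, 0.685438]
step 5: m = 0.677969, f(m) = -0.007595 < 0 → root in [0.670500, 0.677969]

[0.6705, 0.6780]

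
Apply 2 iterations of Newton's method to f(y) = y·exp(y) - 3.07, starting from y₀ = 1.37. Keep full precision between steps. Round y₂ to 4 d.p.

f'(y) = (y + 1)·exp(y)
y_0 = 1.370000: f = 2.321430, f' = 9.326781 → y_1 = 1.370000 - (2.321430)/(9.326781) = 1.121101
y_1 = 1.121101: f = 0.369793, f' = 6.508023 → y_2 = 1.121101 - (0.369793)/(6.508023) = 1.064279

1.0643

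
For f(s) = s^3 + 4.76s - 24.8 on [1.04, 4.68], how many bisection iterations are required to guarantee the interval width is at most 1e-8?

Initial width b − a = 4.68 − 1.04 = 3.640000.
After n steps the width is (b−a)/2^n; need (b−a)/2^n ≤ 1e-8.
So n ≥ log₂(3.640000/1e-8) = log₂(364000000.0000) ≈ 28.4394.
Hence n = 29.

29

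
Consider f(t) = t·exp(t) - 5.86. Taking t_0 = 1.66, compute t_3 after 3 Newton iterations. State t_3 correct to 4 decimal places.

1.4185

f'(t) = (t + 1)·exp(t)
t_0 = 1.660000: f = 2.870456, f' = 13.989767 → t_1 = 1.660000 - (2.870456)/(13.989767) = 1.454817
t_1 = 1.454817: f = 0.372004, f' = 10.515705 → t_2 = 1.454817 - (0.372004)/(10.515705) = 1.419441
t_2 = 1.419441: f = 0.009121, f' = 10.003931 → t_3 = 1.419441 - (0.009121)/(10.003931) = 1.418530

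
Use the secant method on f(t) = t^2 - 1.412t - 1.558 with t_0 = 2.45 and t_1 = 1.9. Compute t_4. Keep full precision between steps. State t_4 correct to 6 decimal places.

f(t_0) = 0.985100, f(t_1) = -0.630800
t_2 = 1.900000 - (-0.630800)·(1.900000 - 2.450000)/(-0.630800 - (0.985100)) = 2.114704; f(t_2) = -0.071989
t_3 = 2.114704 - (-0.071989)·(2.114704 - 1.900000)/(-0.071989 - (-0.630800)) = 2.142363; f(t_3) = 0.006704
t_4 = 2.142363 - (0.006704)·(2.142363 - 2.114704)/(0.006704 - (-0.071989)) = 2.140007; f(t_4) = -0.000060

2.140007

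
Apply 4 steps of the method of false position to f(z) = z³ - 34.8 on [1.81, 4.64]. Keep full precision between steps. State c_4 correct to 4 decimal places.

3.2421

f(1.810000) = -28.870259, f(4.640000) = 65.097344
step 1: c = 2.679479, f(c) = -15.562398 < 0 → new bracket [2.679479, 4.640000]
step 2: c = 3.057739, f(c) = -6.210838 < 0 → new bracket [3.057739, 4.640000]
step 3: c = 3.195552, f(c) = -2.168452 < 0 → new bracket [3.195552, 4.640000]
step 4: c = 3.242117, f(c) = -0.721069 < 0 → new bracket [3.242117, 4.640000]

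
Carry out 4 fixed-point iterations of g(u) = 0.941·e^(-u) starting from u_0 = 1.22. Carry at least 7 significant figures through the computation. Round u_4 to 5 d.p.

0.59323

u_1 = g(1.220000) = 0.277812
u_2 = g(0.277812) = 0.712751
u_3 = g(0.712751) = 0.461366
u_4 = g(0.461366) = 0.593227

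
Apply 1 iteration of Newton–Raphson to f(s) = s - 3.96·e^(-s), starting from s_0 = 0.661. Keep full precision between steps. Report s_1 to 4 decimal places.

f'(s) = 1 + 3.96·e^(-s)
s_0 = 0.661000: f = -1.383686, f' = 3.044686 → s_1 = 0.661000 - (-1.383686)/(3.044686) = 1.115459

1.1155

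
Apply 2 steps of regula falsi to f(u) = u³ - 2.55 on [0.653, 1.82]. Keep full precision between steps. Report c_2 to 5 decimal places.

1.29142

f(0.653000) = -2.271555, f(1.820000) = 3.478568
step 1: c = 1.114017, f(c) = -1.167467 < 0 → new bracket [1.114017, 1.820000]
step 2: c = 1.291418, f(c) = -0.396223 < 0 → new bracket [1.291418, 1.820000]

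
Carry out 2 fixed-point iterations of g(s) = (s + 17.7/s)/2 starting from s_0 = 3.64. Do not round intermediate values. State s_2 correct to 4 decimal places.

s_1 = g(3.640000) = 4.251319
s_2 = g(4.251319) = 4.207366

4.2074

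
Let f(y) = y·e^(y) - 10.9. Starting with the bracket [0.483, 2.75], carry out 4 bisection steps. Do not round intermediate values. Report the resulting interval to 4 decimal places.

f(0.483000) = -10.117091, f(2.750000) = 32.117238 (opposite signs)
step 1: m = 1.616500, f(m) = -2.760219 < 0 → root in [1.616500, 2.750000]
step 2: m = 2.183250, f(m) = 8.476570 > 0 → root in [1.616500, 2.183250]
step 3: m = 1.899875, f(m) = 1.800776 > 0 → root in [1.616500, 1.899875]
step 4: m = 1.758188, f(m) = -0.699151 < 0 → root in [1.758188, 1.899875]

[1.7582, 1.8999]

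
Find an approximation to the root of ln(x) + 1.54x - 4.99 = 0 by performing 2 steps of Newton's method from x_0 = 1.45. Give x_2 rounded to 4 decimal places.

2.6155

Newton update: x ← x − f(x)/f'(x).
f'(x) = 1/x + 1.54
x_0 = 1.450000: f = -2.385436, f' = 2.229655 → x_1 = 1.450000 - (-2.385436)/(2.229655) = 2.519868
x_1 = 2.519868: f = -0.185197, f' = 1.936846 → x_2 = 2.519868 - (-0.185197)/(1.936846) = 2.615486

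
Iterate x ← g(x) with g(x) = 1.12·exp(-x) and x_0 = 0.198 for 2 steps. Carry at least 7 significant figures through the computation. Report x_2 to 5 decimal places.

0.44687

x_1 = g(0.198000) = 0.918814
x_2 = g(0.918814) = 0.446871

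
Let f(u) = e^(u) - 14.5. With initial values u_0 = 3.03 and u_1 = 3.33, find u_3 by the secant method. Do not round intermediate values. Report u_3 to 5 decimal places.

2.70274

Secant update: u_(k+1) = u_k − f(u_k)·(u_k − u_(k-1))/(f(u_k) − f(u_(k-1))).
f(u_0) = 6.197233, f(u_1) = 13.438342
u_2 = 3.330000 - (13.438342)·(3.330000 - 3.030000)/(13.438342 - (6.197233)) = 2.773248; f(u_2) = 1.510551
u_3 = 2.773248 - (1.510551)·(2.773248 - 3.330000)/(1.510551 - (13.438342)) = 2.702740; f(u_3) = 0.420560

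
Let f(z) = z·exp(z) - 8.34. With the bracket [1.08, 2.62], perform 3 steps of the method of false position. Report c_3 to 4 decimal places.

1.5421

False-position update: c = (a·f(b) − b·f(a))/(f(b) − f(a)); replace the endpoint whose sign matches f(c).
f(1.080000) = -5.159746, f(2.620000) = 27.647596
step 1: c = 1.322202, f(c) = -3.379528 < 0 → new bracket [1.322202, 2.620000]
step 2: c = 1.463561, f(c) = -2.015489 < 0 → new bracket [1.463561, 2.620000]
step 3: c = 1.542136, f(c) = -1.131186 < 0 → new bracket [1.542136, 2.620000]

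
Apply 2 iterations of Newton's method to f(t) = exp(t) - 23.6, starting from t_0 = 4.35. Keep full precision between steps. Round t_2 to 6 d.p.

3.265176

Newton update: t ← t − f(t)/f'(t).
f'(t) = exp(t)
t_0 = 4.350000: f = 53.878463, f' = 77.478463 → t_1 = 4.350000 - (53.878463)/(77.478463) = 3.654601
t_1 = 3.654601: f = 15.052087, f' = 38.652087 → t_2 = 3.654601 - (15.052087)/(38.652087) = 3.265176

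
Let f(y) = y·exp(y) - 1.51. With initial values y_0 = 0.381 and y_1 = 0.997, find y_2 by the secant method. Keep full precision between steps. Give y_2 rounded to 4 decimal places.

Secant update: y_(k+1) = y_k − f(y_k)·(y_k − y_(k-1))/(f(y_k) − f(y_(k-1))).
f(y_0) = -0.952312, f(y_1) = 1.192009
y_2 = 0.997000 - (1.192009)·(0.997000 - 0.381000)/(1.192009 - (-0.952312)) = 0.654571; f(y_2) = -0.250398

0.6546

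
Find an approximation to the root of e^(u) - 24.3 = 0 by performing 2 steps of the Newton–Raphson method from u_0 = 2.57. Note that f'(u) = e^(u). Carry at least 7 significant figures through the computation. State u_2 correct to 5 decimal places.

u_0 = 2.570000: f = -11.234176, f' = 13.065824 → u_1 = 2.570000 - (-11.234176)/(13.065824) = 3.429814
u_1 = 3.429814: f = 6.570893, f' = 30.870893 → u_2 = 3.429814 - (6.570893)/(30.870893) = 3.216963

3.21696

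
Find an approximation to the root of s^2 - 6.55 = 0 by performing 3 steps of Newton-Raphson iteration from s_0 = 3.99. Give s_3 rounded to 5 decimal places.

2.55932

f'(s) = 2s
s_0 = 3.990000: f = 9.370100, f' = 7.980000 → s_1 = 3.990000 - (9.370100)/(7.980000) = 2.815802
s_1 = 2.815802: f = 1.378741, f' = 5.631604 → s_2 = 2.815802 - (1.378741)/(5.631604) = 2.570980
s_2 = 2.570980: f = 0.059938, f' = 5.141960 → s_3 = 2.570980 - (0.059938)/(5.141960) = 2.559323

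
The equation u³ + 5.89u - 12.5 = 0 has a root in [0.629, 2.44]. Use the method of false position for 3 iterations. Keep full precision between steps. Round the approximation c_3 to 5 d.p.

1.50019

False-position update: c = (a·f(b) − b·f(a))/(f(b) − f(a)); replace the endpoint whose sign matches f(c).
f(0.629000) = -8.546332, f(2.440000) = 16.398384
step 1: c = 1.249468, f(c) = -3.189997 < 0 → new bracket [1.249468, 2.440000]
step 2: c = 1.443348, f(c) = -0.991818 < 0 → new bracket [1.443348, 2.440000]
step 3: c = 1.500190, f(c) = -0.287593 < 0 → new bracket [1.500190, 2.440000]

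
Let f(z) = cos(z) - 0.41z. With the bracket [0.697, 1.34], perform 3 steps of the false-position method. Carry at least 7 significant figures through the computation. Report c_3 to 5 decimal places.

1.10197

False-position update: c = (a·f(b) − b·f(a))/(f(b) − f(a)); replace the endpoint whose sign matches f(c).
f(0.697000) = 0.481001, f(1.340000) = -0.320647
step 1: c = 1.082810, f(c) = 0.024896 > 0 → new bracket [1.082810, 1.340000]
step 2: c = 1.101340, f(c) = 0.000852 > 0 → new bracket [1.101340, 1.340000]
step 3: c = 1.101973, f(c) = 0.000029 > 0 → new bracket [1.101973, 1.340000]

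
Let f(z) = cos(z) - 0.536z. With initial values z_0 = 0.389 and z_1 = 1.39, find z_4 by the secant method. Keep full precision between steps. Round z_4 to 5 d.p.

1.00316

f(z_0) = 0.716785, f(z_1) = -0.565227
z_2 = 1.390000 - (-0.565227)·(1.390000 - 0.389000)/(-0.565227 - (0.716785)) = 0.948668; f(z_2) = 0.074279
z_3 = 0.948668 - (0.074279)·(0.948668 - 1.390000)/(0.074279 - (-0.565227)) = 0.999930; f(z_3) = 0.004399
z_4 = 0.999930 - (0.004399)·(0.999930 - 0.948668)/(0.004399 - (0.074279)) = 1.003157; f(z_4) = -0.000049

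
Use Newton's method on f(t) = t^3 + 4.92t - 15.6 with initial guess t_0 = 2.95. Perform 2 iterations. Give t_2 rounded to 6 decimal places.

f'(t) = 3t^2 + 4.92
t_0 = 2.950000: f = 24.586375, f' = 31.027500 → t_1 = 2.950000 - (24.586375)/(31.027500) = 2.157594
t_1 = 2.157594: f = 5.059421, f' = 18.885637 → t_2 = 2.157594 - (5.059421)/(18.885637) = 1.889696

1.889696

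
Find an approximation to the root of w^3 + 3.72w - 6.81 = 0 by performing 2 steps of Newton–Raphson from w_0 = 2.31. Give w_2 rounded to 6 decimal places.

f'(w) = 3w^2 + 3.72
w_0 = 2.310000: f = 14.109591, f' = 19.728300 → w_1 = 2.310000 - (14.109591)/(19.728300) = 1.594805
w_1 = 1.594805: f = 3.178901, f' = 11.350204 → w_2 = 1.594805 - (3.178901)/(11.350204) = 1.314730

1.314730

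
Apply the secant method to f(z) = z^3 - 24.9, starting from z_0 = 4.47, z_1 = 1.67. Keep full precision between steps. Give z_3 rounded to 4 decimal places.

f(z_0) = 64.414623, f(z_1) = -20.242537
z_2 = 1.670000 - (-20.242537)·(1.670000 - 4.470000)/(-20.242537 - (64.414623)) = 2.339513; f(z_2) = -12.095088
z_3 = 2.339513 - (-12.095088)·(2.339513 - 1.670000)/(-12.095088 - (-20.242537)) = 3.333422; f(z_3) = 12.140006

3.3334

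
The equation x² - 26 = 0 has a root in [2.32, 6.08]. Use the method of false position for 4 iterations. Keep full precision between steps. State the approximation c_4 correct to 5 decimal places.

f(2.320000) = -20.617600, f(6.080000) = 10.966400
step 1: c = 4.774476, f(c) = -3.204377 < 0 → new bracket [4.774476, 6.080000]
step 2: c = 5.069689, f(c) = -0.298257 < 0 → new bracket [5.069689, 6.080000]
step 3: c = 5.096439, f(c) = -0.026310 < 0 → new bracket [5.096439, 6.080000]
step 4: c = 5.098793, f(c) = -0.002310 < 0 → new bracket [5.098793, 6.080000]

5.09879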